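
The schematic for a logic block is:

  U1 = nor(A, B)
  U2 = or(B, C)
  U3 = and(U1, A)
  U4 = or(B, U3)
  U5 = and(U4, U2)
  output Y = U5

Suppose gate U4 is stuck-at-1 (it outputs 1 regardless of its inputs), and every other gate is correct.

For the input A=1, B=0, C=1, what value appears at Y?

1

Propagate with U4 forced: U1=0, U2=1, U3=0, U4=1 [stuck-at-1], U5=1.
So Y = 1. (Without the fault it would be 0.)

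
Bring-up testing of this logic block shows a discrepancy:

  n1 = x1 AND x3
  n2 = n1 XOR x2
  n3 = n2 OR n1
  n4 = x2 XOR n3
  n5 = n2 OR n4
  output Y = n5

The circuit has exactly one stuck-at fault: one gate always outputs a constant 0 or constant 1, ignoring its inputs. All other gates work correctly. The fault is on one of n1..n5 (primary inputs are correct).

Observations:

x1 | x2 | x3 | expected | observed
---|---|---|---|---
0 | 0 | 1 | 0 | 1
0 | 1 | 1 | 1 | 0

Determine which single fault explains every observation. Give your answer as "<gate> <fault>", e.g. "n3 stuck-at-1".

Fault-free values for test 1 (x1=0, x2=0, x3=1): n1=0, n2=0, n3=0, n4=0, n5=0, giving Y=0. Observed 1.
Test 1: faults giving observed 1 are {n1 stuck-at-1, n2 stuck-at-1, n3 stuck-at-1, n4 stuck-at-1, n5 stuck-at-1}.
Test 2 (x1=0, x2=1, x3=1): fault-free n1=0, n2=1, n3=1, n4=0, n5=1 → 1; observed 0. Eliminates n2 stuck-at-1, n3 stuck-at-1, n4 stuck-at-1, n5 stuck-at-1.
Only n1 stuck-at-1 is consistent with every test.

n1 stuck-at-1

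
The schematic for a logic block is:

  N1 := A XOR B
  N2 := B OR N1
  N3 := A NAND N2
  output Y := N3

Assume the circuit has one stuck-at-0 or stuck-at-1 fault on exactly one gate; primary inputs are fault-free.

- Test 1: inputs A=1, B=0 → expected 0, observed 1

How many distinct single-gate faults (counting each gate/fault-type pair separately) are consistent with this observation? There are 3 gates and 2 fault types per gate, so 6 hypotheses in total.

Fault-free: N1=1, N2=1, N3=0 → 0. Observed 1.
  N1 stuck-at-0: output 1 ✓
  N1 stuck-at-1: output 0 ✗
  N2 stuck-at-0: output 1 ✓
  N2 stuck-at-1: output 0 ✗
  N3 stuck-at-0: output 0 ✗
  N3 stuck-at-1: output 1 ✓
Consistent faults: {N1 stuck-at-0, N2 stuck-at-0, N3 stuck-at-1} — 3 in all.

3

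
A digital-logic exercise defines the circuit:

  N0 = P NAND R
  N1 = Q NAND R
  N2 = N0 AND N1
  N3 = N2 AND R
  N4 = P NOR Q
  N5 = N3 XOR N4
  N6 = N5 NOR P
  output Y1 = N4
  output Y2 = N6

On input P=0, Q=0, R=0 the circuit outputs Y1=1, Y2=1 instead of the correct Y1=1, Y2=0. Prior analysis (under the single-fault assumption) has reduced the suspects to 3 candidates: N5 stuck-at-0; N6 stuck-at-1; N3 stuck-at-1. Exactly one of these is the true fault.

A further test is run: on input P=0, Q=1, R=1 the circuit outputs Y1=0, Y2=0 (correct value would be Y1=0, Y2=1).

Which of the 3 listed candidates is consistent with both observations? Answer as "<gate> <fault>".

Evaluate each candidate on input P=0, Q=1, R=1:
  N5 stuck-at-0: N0=1, N1=0, N2=0, N3=0, N4=0, N5=0 [stuck-at-0], N6=1 → Y1=0, Y2=1 — eliminated
  N6 stuck-at-1: N0=1, N1=0, N2=0, N3=0, N4=0, N5=0, N6=1 [stuck-at-1] → Y1=0, Y2=1 — eliminated
  N3 stuck-at-1: N0=1, N1=0, N2=0, N3=1 [stuck-at-1], N4=0, N5=1, N6=0 → Y1=0, Y2=0 — matches
Only N3 stuck-at-1 reproduces the observed Y1=0, Y2=0.

N3 stuck-at-1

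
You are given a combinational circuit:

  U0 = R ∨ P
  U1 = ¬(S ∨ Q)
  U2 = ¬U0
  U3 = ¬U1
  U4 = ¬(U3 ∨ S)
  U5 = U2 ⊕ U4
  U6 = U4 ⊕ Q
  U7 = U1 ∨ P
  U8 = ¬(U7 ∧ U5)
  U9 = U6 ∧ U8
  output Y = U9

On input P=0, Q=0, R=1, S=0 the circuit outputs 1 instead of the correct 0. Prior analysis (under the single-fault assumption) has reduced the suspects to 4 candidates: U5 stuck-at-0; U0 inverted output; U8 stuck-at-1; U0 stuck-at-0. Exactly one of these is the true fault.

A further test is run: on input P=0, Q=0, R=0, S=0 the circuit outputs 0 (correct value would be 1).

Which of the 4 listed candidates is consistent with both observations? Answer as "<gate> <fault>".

Evaluate each candidate on input P=0, Q=0, R=0, S=0:
  U5 stuck-at-0: U0=0, U1=1, U2=1, U3=0, U4=1, U5=0 [stuck-at-0], U6=1, U7=1, U8=1, U9=1 → 1 — eliminated
  U0 inverted output: U0=1 [inverted output], U1=1, U2=0, U3=0, U4=1, U5=1, U6=1, U7=1, U8=0, U9=0 → 0 — matches
  U8 stuck-at-1: U0=0, U1=1, U2=1, U3=0, U4=1, U5=0, U6=1, U7=1, U8=1 [stuck-at-1], U9=1 → 1 — eliminated
  U0 stuck-at-0: U0=0 [stuck-at-0], U1=1, U2=1, U3=0, U4=1, U5=0, U6=1, U7=1, U8=1, U9=1 → 1 — eliminated
Only U0 inverted output reproduces the observed 0.

U0 inverted output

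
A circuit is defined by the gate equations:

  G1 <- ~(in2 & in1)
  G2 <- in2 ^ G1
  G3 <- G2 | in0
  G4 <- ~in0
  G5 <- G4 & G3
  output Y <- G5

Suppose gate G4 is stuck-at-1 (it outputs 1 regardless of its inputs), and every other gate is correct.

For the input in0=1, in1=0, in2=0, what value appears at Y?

Propagate with G4 forced: G1=1, G2=1, G3=1, G4=1 [stuck-at-1], G5=1.
So Y = 1. (Without the fault it would be 0.)

1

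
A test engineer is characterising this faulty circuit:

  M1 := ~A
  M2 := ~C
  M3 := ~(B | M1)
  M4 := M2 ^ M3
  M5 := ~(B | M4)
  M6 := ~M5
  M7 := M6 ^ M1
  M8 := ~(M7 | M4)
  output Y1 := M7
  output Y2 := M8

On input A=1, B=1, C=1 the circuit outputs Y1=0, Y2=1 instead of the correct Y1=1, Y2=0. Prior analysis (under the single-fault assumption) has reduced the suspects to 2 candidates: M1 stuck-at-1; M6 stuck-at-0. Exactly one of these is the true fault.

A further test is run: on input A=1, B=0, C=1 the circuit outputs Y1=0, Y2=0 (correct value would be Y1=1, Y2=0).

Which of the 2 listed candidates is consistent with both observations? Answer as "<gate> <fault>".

M6 stuck-at-0

Evaluate each candidate on input A=1, B=0, C=1:
  M1 stuck-at-1: M1=1 [stuck-at-1], M2=0, M3=0, M4=0, M5=1, M6=0, M7=1, M8=0 → Y1=1, Y2=0 — eliminated
  M6 stuck-at-0: M1=0, M2=0, M3=1, M4=1, M5=0, M6=0 [stuck-at-0], M7=0, M8=0 → Y1=0, Y2=0 — matches
Only M6 stuck-at-0 reproduces the observed Y1=0, Y2=0.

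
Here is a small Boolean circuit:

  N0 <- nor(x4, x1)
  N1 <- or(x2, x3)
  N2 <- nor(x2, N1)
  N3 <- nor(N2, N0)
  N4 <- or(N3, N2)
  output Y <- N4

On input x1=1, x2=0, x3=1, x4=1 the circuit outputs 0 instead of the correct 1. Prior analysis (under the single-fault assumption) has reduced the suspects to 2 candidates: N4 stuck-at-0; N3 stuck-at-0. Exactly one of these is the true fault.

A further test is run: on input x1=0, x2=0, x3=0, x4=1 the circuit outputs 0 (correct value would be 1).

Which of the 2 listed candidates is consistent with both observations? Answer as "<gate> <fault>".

N4 stuck-at-0

Evaluate each candidate on input x1=0, x2=0, x3=0, x4=1:
  N4 stuck-at-0: N0=0, N1=0, N2=1, N3=0, N4=0 [stuck-at-0] → 0 — matches
  N3 stuck-at-0: N0=0, N1=0, N2=1, N3=0 [stuck-at-0], N4=1 → 1 — eliminated
Only N4 stuck-at-0 reproduces the observed 0.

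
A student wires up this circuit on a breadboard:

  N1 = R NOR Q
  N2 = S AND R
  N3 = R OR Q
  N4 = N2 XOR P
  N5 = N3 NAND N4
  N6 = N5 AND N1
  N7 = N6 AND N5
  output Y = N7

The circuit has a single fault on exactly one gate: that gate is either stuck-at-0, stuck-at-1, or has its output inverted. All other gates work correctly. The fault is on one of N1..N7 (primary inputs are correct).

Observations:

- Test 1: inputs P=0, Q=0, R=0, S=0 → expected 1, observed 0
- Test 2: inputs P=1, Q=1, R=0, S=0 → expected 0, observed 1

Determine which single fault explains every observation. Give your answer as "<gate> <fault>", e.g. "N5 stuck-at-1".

Fault-free values for test 1 (P=0, Q=0, R=0, S=0): N1=1, N2=0, N3=0, N4=0, N5=1, N6=1, N7=1, giving Y=1. Observed 0.
Test 1: faults giving observed 0 are {N1 stuck-at-0, N1 inverted output, N5 stuck-at-0, N5 inverted output, N6 stuck-at-0, N6 inverted output, N7 stuck-at-0, N7 inverted output}.
Test 2 (P=1, Q=1, R=0, S=0): fault-free N1=0, N2=0, N3=1, N4=1, N5=0, N6=0, N7=0 → 0; observed 1. Eliminates N1 stuck-at-0, N1 inverted output, N5 stuck-at-0, N5 inverted output, N6 stuck-at-0, N6 inverted output, N7 stuck-at-0.
Only N7 inverted output is consistent with every test.

N7 inverted output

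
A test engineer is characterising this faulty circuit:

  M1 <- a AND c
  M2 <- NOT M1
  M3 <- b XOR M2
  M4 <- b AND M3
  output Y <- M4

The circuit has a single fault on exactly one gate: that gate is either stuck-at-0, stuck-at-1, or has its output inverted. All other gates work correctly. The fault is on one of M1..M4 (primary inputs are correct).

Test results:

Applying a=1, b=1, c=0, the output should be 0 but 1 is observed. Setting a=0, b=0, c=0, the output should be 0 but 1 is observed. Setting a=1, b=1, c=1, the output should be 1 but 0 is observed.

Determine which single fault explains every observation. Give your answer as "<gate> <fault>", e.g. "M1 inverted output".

M4 inverted output

Fault-free values for test 1 (a=1, b=1, c=0): M1=0, M2=1, M3=0, M4=0, giving Y=0. Observed 1.
Test 1: faults giving observed 1 are {M1 stuck-at-1, M1 inverted output, M2 stuck-at-0, M2 inverted output, M3 stuck-at-1, M3 inverted output, M4 stuck-at-1, M4 inverted output}.
Test 2 (a=0, b=0, c=0): fault-free M1=0, M2=1, M3=1, M4=0 → 0; observed 1. Eliminates M1 stuck-at-1, M1 inverted output, M2 stuck-at-0, M2 inverted output, M3 stuck-at-1, M3 inverted output.
Test 3 (a=1, b=1, c=1): fault-free M1=1, M2=0, M3=1, M4=1 → 1; observed 0. Eliminates M4 stuck-at-1.
Only M4 inverted output is consistent with every test.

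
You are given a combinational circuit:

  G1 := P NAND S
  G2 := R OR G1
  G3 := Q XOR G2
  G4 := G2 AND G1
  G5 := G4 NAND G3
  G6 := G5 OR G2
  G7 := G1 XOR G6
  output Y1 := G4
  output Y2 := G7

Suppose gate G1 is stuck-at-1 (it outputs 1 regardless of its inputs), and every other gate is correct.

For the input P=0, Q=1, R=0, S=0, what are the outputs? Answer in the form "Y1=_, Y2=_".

Y1=1, Y2=0

Propagate with G1 forced: G1=1 [stuck-at-1], G2=1, G3=0, G4=1, G5=1, G6=1, G7=0.
So the outputs are Y1=1, Y2=0. (Same as the fault-free value — the fault is masked on this input.)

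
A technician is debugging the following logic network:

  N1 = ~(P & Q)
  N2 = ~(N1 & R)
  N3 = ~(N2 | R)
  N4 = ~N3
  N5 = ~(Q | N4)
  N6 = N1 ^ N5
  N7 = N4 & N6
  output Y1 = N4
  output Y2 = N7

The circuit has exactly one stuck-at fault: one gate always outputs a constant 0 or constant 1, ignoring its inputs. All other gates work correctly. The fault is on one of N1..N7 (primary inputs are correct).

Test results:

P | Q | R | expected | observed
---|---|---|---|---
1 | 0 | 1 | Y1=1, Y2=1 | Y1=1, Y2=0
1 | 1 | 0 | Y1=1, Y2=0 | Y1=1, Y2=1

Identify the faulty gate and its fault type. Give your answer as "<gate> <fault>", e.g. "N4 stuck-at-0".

Fault-free values for test 1 (P=1, Q=0, R=1): N1=1, N2=0, N3=0, N4=1, N5=0, N6=1, N7=1, giving Y1=1, Y2=1. Observed Y1=1, Y2=0.
Test 1: faults giving observed Y1=1, Y2=0 are {N1 stuck-at-0, N5 stuck-at-1, N6 stuck-at-0, N7 stuck-at-0}.
Test 2 (P=1, Q=1, R=0): fault-free N1=0, N2=1, N3=0, N4=1, N5=0, N6=0, N7=0 → Y1=1, Y2=0; observed Y1=1, Y2=1. Eliminates N1 stuck-at-0, N6 stuck-at-0, N7 stuck-at-0.
Only N5 stuck-at-1 is consistent with every test.

N5 stuck-at-1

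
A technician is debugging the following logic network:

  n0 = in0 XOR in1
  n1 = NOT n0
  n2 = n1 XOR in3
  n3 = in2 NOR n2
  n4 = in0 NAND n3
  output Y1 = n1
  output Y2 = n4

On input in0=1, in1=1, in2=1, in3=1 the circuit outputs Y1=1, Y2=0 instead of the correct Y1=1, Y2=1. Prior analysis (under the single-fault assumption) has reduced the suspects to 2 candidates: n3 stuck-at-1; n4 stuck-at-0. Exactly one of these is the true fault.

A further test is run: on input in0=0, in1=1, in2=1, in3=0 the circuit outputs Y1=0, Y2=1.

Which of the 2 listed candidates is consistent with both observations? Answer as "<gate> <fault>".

Evaluate each candidate on input in0=0, in1=1, in2=1, in3=0:
  n3 stuck-at-1: n0=1, n1=0, n2=0, n3=1 [stuck-at-1], n4=1 → Y1=0, Y2=1 — matches
  n4 stuck-at-0: n0=1, n1=0, n2=0, n3=0, n4=0 [stuck-at-0] → Y1=0, Y2=0 — eliminated
Only n3 stuck-at-1 reproduces the observed Y1=0, Y2=1.

n3 stuck-at-1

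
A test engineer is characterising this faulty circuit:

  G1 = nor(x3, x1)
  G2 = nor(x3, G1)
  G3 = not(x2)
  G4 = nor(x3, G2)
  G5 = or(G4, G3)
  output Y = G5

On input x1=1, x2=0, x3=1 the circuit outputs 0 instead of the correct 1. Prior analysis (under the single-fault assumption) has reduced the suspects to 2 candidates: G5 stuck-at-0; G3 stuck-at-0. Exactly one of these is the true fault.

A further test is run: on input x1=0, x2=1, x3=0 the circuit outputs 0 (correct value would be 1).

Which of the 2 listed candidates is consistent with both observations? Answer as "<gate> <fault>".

Evaluate each candidate on input x1=0, x2=1, x3=0:
  G5 stuck-at-0: G1=1, G2=0, G3=0, G4=1, G5=0 [stuck-at-0] → 0 — matches
  G3 stuck-at-0: G1=1, G2=0, G3=0 [stuck-at-0], G4=1, G5=1 → 1 — eliminated
Only G5 stuck-at-0 reproduces the observed 0.

G5 stuck-at-0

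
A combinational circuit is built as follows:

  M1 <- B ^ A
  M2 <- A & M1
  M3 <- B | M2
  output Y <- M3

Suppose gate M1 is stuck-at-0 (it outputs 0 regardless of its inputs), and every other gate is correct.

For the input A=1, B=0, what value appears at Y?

0

Propagate with M1 forced: M1=0 [stuck-at-0], M2=0, M3=0.
So Y = 0. (Without the fault it would be 1.)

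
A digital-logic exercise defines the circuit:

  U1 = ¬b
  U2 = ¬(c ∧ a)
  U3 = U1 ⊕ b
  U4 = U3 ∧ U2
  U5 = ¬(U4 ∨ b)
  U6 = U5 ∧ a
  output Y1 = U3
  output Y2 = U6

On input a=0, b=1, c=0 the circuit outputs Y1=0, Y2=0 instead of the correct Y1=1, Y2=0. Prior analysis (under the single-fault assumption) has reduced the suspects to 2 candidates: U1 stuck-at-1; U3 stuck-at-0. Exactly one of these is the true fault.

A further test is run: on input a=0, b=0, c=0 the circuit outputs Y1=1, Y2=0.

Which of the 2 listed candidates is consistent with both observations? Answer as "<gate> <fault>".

Evaluate each candidate on input a=0, b=0, c=0:
  U1 stuck-at-1: U1=1 [stuck-at-1], U2=1, U3=1, U4=1, U5=0, U6=0 → Y1=1, Y2=0 — matches
  U3 stuck-at-0: U1=1, U2=1, U3=0 [stuck-at-0], U4=0, U5=1, U6=0 → Y1=0, Y2=0 — eliminated
Only U1 stuck-at-1 reproduces the observed Y1=1, Y2=0.

U1 stuck-at-1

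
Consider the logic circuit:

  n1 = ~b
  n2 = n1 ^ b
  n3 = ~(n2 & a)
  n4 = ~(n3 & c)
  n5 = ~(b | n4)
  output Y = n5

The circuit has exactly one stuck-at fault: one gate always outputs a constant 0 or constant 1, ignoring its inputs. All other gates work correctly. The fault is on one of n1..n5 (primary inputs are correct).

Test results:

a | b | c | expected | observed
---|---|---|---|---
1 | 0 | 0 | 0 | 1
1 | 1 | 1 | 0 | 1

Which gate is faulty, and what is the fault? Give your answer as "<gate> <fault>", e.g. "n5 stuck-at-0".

Fault-free values for test 1 (a=1, b=0, c=0): n1=1, n2=1, n3=0, n4=1, n5=0, giving Y=0. Observed 1.
Test 1: faults giving observed 1 are {n4 stuck-at-0, n5 stuck-at-1}.
Test 2 (a=1, b=1, c=1): fault-free n1=0, n2=1, n3=0, n4=1, n5=0 → 0; observed 1. Eliminates n4 stuck-at-0.
Only n5 stuck-at-1 is consistent with every test.

n5 stuck-at-1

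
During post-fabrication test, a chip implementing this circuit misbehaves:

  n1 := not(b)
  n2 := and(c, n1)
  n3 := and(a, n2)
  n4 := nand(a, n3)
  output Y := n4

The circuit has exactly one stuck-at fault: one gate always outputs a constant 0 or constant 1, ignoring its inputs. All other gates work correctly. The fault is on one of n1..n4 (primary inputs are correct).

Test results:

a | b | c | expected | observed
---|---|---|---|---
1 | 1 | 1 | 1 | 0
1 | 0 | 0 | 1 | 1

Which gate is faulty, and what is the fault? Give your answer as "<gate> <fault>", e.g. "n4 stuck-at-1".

n1 stuck-at-1

Fault-free values for test 1 (a=1, b=1, c=1): n1=0, n2=0, n3=0, n4=1, giving Y=1. Observed 0.
Test 1: faults giving observed 0 are {n1 stuck-at-1, n2 stuck-at-1, n3 stuck-at-1, n4 stuck-at-0}.
Test 2 (a=1, b=0, c=0): fault-free n1=1, n2=0, n3=0, n4=1 → 1; observed 1. Eliminates n2 stuck-at-1, n3 stuck-at-1, n4 stuck-at-0.
Only n1 stuck-at-1 is consistent with every test.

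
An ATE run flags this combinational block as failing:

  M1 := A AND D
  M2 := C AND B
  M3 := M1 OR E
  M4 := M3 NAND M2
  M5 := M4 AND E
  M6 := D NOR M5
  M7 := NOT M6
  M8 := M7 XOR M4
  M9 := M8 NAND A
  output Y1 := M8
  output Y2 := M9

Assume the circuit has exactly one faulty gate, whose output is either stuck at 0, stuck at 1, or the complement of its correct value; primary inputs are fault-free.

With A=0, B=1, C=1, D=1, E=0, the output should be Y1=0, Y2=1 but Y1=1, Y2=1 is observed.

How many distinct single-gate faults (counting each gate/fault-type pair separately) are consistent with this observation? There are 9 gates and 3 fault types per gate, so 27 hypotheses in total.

Fault-free: M1=0, M2=1, M3=0, M4=1, M5=0, M6=0, M7=1, M8=0, M9=1 → Y1=0, Y2=1. Observed Y1=1, Y2=1.
  M1: stuck-at-1, inverted output ✓; others ✗
  M2: none of the 3 fault types match ✗
  M3: stuck-at-1, inverted output ✓; others ✗
  M4: stuck-at-0, inverted output ✓; others ✗
  M5: none of the 3 fault types match ✗
  M6: stuck-at-1, inverted output ✓; others ✗
  M7: stuck-at-0, inverted output ✓; others ✗
  M8: stuck-at-1, inverted output ✓; others ✗
  M9: none of the 3 fault types match ✗
Consistent faults: {M1 stuck-at-1, M1 inverted output, M3 stuck-at-1, M3 inverted output, M4 stuck-at-0, M4 inverted output, M6 stuck-at-1, M6 inverted output, M7 stuck-at-0, M7 inverted output, M8 stuck-at-1, M8 inverted output} — 12 in all.

12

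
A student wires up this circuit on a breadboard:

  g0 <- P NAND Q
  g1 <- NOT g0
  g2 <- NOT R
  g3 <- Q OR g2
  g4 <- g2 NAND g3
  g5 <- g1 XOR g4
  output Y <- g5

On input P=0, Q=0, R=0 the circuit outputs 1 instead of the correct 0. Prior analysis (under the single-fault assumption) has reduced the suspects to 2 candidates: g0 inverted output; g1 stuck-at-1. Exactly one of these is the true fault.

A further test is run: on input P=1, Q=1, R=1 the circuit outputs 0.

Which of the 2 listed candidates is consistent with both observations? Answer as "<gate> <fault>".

g1 stuck-at-1

Evaluate each candidate on input P=1, Q=1, R=1:
  g0 inverted output: g0=1 [inverted output], g1=0, g2=0, g3=1, g4=1, g5=1 → 1 — eliminated
  g1 stuck-at-1: g0=0, g1=1 [stuck-at-1], g2=0, g3=1, g4=1, g5=0 → 0 — matches
Only g1 stuck-at-1 reproduces the observed 0.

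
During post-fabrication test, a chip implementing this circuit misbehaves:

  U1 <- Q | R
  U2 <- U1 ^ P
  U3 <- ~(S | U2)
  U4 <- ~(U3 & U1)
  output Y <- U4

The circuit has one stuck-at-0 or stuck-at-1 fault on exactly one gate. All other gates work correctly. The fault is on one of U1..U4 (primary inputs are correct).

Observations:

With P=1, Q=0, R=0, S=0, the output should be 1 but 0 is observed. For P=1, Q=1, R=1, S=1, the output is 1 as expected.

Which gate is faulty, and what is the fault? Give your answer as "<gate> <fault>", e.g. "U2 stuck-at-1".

U1 stuck-at-1

Fault-free values for test 1 (P=1, Q=0, R=0, S=0): U1=0, U2=1, U3=0, U4=1, giving Y=1. Observed 0.
Test 1: faults giving observed 0 are {U1 stuck-at-1, U4 stuck-at-0}.
Test 2 (P=1, Q=1, R=1, S=1): fault-free U1=1, U2=0, U3=0, U4=1 → 1; observed 1. Eliminates U4 stuck-at-0.
Only U1 stuck-at-1 is consistent with every test.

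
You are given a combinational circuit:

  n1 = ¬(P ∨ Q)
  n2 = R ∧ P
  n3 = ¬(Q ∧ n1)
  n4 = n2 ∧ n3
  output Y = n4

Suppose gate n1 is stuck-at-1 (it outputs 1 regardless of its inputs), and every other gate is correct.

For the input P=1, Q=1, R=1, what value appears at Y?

Propagate with n1 forced: n1=1 [stuck-at-1], n2=1, n3=0, n4=0.
So Y = 0. (Without the fault it would be 1.)

0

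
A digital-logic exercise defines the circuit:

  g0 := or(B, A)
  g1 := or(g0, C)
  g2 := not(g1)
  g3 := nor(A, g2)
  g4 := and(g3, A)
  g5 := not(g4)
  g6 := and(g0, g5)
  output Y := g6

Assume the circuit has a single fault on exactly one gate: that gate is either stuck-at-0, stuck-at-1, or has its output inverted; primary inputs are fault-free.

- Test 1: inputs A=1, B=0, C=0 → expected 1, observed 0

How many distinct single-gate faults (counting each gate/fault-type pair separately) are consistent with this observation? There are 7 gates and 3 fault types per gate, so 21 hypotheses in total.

10

Fault-free: g0=1, g1=1, g2=0, g3=0, g4=0, g5=1, g6=1 → 1. Observed 0.
  g0: stuck-at-0, inverted output ✓; others ✗
  g1: none of the 3 fault types match ✗
  g2: none of the 3 fault types match ✗
  g3: stuck-at-1, inverted output ✓; others ✗
  g4: stuck-at-1, inverted output ✓; others ✗
  g5: stuck-at-0, inverted output ✓; others ✗
  g6: stuck-at-0, inverted output ✓; others ✗
Consistent faults: {g0 stuck-at-0, g0 inverted output, g3 stuck-at-1, g3 inverted output, g4 stuck-at-1, g4 inverted output, g5 stuck-at-0, g5 inverted output, g6 stuck-at-0, g6 inverted output} — 10 in all.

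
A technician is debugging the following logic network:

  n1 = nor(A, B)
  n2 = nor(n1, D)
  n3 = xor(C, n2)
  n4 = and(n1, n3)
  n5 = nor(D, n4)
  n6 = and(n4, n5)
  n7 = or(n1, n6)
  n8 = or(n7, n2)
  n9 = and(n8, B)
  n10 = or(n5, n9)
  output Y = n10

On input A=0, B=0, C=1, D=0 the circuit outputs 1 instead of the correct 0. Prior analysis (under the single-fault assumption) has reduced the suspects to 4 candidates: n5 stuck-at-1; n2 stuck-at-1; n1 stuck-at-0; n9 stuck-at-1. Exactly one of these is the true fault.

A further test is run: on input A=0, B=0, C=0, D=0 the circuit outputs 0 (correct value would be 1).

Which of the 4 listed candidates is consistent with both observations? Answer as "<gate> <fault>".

n2 stuck-at-1

Evaluate each candidate on input A=0, B=0, C=0, D=0:
  n5 stuck-at-1: n1=1, n2=0, n3=0, n4=0, n5=1 [stuck-at-1], n6=0, n7=1, n8=1, n9=0, n10=1 → 1 — eliminated
  n2 stuck-at-1: n1=1, n2=1 [stuck-at-1], n3=1, n4=1, n5=0, n6=0, n7=1, n8=1, n9=0, n10=0 → 0 — matches
  n1 stuck-at-0: n1=0 [stuck-at-0], n2=1, n3=1, n4=0, n5=1, n6=0, n7=0, n8=1, n9=0, n10=1 → 1 — eliminated
  n9 stuck-at-1: n1=1, n2=0, n3=0, n4=0, n5=1, n6=0, n7=1, n8=1, n9=1 [stuck-at-1], n10=1 → 1 — eliminated
Only n2 stuck-at-1 reproduces the observed 0.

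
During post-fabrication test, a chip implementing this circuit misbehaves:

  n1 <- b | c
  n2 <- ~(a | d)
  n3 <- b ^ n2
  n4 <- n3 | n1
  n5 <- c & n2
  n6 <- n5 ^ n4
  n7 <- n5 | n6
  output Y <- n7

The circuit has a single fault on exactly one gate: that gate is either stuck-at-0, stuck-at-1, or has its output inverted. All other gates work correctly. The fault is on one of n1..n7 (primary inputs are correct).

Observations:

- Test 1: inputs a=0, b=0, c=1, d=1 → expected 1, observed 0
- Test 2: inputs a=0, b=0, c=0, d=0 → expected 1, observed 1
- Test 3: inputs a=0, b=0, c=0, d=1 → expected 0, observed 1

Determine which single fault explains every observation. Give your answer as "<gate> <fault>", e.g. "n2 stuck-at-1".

n1 inverted output

Fault-free values for test 1 (a=0, b=0, c=1, d=1): n1=1, n2=0, n3=0, n4=1, n5=0, n6=1, n7=1, giving Y=1. Observed 0.
Test 1: faults giving observed 0 are {n1 stuck-at-0, n1 inverted output, n4 stuck-at-0, n4 inverted output, n6 stuck-at-0, n6 inverted output, n7 stuck-at-0, n7 inverted output}.
Test 2 (a=0, b=0, c=0, d=0): fault-free n1=0, n2=1, n3=1, n4=1, n5=0, n6=1, n7=1 → 1; observed 1. Eliminates n4 stuck-at-0, n4 inverted output, n6 stuck-at-0, n6 inverted output, n7 stuck-at-0, n7 inverted output.
Test 3 (a=0, b=0, c=0, d=1): fault-free n1=0, n2=0, n3=0, n4=0, n5=0, n6=0, n7=0 → 0; observed 1. Eliminates n1 stuck-at-0.
Only n1 inverted output is consistent with every test.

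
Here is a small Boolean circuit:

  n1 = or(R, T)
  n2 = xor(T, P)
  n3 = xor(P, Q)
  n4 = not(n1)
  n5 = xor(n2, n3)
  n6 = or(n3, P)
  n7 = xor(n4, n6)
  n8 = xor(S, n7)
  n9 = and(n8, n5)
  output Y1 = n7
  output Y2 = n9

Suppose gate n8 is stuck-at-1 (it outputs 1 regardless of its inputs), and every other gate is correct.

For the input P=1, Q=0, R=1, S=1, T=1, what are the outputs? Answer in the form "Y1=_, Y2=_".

Y1=1, Y2=1

Propagate with n8 forced: n1=1, n2=0, n3=1, n4=0, n5=1, n6=1, n7=1, n8=1 [stuck-at-1], n9=1.
So the outputs are Y1=1, Y2=1. (Without the fault they would be Y1=1, Y2=0.)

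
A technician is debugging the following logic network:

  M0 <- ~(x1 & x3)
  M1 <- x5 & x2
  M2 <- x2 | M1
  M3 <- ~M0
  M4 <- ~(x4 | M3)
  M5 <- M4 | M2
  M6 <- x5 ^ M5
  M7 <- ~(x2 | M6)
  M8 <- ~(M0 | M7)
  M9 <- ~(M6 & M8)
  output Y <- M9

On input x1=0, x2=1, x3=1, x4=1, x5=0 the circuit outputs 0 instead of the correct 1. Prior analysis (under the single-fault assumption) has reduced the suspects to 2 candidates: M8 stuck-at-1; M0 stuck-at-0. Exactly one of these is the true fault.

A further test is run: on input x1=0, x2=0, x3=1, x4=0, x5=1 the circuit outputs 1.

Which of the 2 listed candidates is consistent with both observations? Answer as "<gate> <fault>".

Evaluate each candidate on input x1=0, x2=0, x3=1, x4=0, x5=1:
  M8 stuck-at-1: M0=1, M1=0, M2=0, M3=0, M4=1, M5=1, M6=0, M7=1, M8=1 [stuck-at-1], M9=1 → 1 — matches
  M0 stuck-at-0: M0=0 [stuck-at-0], M1=0, M2=0, M3=1, M4=0, M5=0, M6=1, M7=0, M8=1, M9=0 → 0 — eliminated
Only M8 stuck-at-1 reproduces the observed 1.

M8 stuck-at-1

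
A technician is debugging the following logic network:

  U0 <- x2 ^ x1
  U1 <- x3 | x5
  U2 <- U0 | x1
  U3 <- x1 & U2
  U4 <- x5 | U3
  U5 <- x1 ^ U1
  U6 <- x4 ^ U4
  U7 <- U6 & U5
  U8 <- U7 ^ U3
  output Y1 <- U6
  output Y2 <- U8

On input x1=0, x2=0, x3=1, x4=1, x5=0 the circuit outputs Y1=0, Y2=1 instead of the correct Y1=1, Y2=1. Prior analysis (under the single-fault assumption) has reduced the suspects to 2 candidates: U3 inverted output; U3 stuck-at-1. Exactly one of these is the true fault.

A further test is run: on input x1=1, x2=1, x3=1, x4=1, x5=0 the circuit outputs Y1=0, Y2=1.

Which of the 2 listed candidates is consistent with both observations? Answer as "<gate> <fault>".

Evaluate each candidate on input x1=1, x2=1, x3=1, x4=1, x5=0:
  U3 inverted output: U0=0, U1=1, U2=1, U3=0 [inverted output], U4=0, U5=0, U6=1, U7=0, U8=0 → Y1=1, Y2=0 — eliminated
  U3 stuck-at-1: U0=0, U1=1, U2=1, U3=1 [stuck-at-1], U4=1, U5=0, U6=0, U7=0, U8=1 → Y1=0, Y2=1 — matches
Only U3 stuck-at-1 reproduces the observed Y1=0, Y2=1.

U3 stuck-at-1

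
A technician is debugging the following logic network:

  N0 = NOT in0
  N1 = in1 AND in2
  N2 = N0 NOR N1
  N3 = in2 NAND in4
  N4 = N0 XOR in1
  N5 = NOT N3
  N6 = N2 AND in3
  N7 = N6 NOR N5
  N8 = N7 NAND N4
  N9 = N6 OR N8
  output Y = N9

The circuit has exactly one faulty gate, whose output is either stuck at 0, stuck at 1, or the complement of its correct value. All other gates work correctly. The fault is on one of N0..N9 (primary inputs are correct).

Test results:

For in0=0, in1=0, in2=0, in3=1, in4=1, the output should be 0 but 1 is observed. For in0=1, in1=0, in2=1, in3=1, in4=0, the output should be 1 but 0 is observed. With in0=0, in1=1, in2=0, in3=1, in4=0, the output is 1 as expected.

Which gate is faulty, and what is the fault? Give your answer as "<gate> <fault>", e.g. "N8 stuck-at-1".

N0 inverted output

Fault-free values for test 1 (in0=0, in1=0, in2=0, in3=1, in4=1): N0=1, N1=0, N2=0, N3=1, N4=1, N5=0, N6=0, N7=1, N8=0, N9=0, giving Y=0. Observed 1.
Test 1: faults giving observed 1 are {N0 stuck-at-0, N0 inverted output, N2 stuck-at-1, N2 inverted output, N3 stuck-at-0, N3 inverted output, N4 stuck-at-0, N4 inverted output, N5 stuck-at-1, N5 inverted output, N6 stuck-at-1, N6 inverted output, N7 stuck-at-0, N7 inverted output, N8 stuck-at-1, N8 inverted output, N9 stuck-at-1, N9 inverted output}.
Test 2 (in0=1, in1=0, in2=1, in3=1, in4=0): fault-free N0=0, N1=0, N2=1, N3=1, N4=0, N5=0, N6=1, N7=0, N8=1, N9=1 → 1; observed 0. Eliminates N0 stuck-at-0, N2 stuck-at-1, N2 inverted output, N3 stuck-at-0, N3 inverted output, N4 stuck-at-0, N4 inverted output, N5 stuck-at-1, N5 inverted output, N6 stuck-at-1, N6 inverted output, N7 stuck-at-0, N7 inverted output, N8 stuck-at-1, N8 inverted output, N9 stuck-at-1.
Test 3 (in0=0, in1=1, in2=0, in3=1, in4=0): fault-free N0=1, N1=0, N2=0, N3=1, N4=0, N5=0, N6=0, N7=1, N8=1, N9=1 → 1; observed 1. Eliminates N9 inverted output.
Only N0 inverted output is consistent with every test.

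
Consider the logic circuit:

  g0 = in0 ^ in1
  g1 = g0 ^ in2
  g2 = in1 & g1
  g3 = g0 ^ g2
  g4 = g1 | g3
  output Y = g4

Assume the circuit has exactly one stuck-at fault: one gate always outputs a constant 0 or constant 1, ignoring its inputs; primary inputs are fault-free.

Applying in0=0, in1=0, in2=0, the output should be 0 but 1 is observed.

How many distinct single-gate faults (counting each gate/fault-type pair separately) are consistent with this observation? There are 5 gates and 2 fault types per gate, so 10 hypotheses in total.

Fault-free: g0=0, g1=0, g2=0, g3=0, g4=0 → 0. Observed 1.
  g0 stuck-at-0: output 0 ✗
  g0 stuck-at-1: output 1 ✓
  g1 stuck-at-0: output 0 ✗
  g1 stuck-at-1: output 1 ✓
  g2 stuck-at-0: output 0 ✗
  g2 stuck-at-1: output 1 ✓
  g3 stuck-at-0: output 0 ✗
  g3 stuck-at-1: output 1 ✓
  g4 stuck-at-0: output 0 ✗
  g4 stuck-at-1: output 1 ✓
Consistent faults: {g0 stuck-at-1, g1 stuck-at-1, g2 stuck-at-1, g3 stuck-at-1, g4 stuck-at-1} — 5 in all.

5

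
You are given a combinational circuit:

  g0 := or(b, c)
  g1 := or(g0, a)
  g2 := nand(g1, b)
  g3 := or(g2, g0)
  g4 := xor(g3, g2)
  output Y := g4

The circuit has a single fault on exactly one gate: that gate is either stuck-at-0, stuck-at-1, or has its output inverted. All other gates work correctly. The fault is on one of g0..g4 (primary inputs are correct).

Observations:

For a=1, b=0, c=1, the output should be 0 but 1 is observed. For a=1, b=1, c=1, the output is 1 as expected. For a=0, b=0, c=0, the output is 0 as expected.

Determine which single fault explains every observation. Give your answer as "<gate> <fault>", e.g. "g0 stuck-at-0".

g2 stuck-at-0

Fault-free values for test 1 (a=1, b=0, c=1): g0=1, g1=1, g2=1, g3=1, g4=0, giving Y=0. Observed 1.
Test 1: faults giving observed 1 are {g2 stuck-at-0, g2 inverted output, g3 stuck-at-0, g3 inverted output, g4 stuck-at-1, g4 inverted output}.
Test 2 (a=1, b=1, c=1): fault-free g0=1, g1=1, g2=0, g3=1, g4=1 → 1; observed 1. Eliminates g2 inverted output, g3 stuck-at-0, g3 inverted output, g4 inverted output.
Test 3 (a=0, b=0, c=0): fault-free g0=0, g1=0, g2=1, g3=1, g4=0 → 0; observed 0. Eliminates g4 stuck-at-1.
Only g2 stuck-at-0 is consistent with every test.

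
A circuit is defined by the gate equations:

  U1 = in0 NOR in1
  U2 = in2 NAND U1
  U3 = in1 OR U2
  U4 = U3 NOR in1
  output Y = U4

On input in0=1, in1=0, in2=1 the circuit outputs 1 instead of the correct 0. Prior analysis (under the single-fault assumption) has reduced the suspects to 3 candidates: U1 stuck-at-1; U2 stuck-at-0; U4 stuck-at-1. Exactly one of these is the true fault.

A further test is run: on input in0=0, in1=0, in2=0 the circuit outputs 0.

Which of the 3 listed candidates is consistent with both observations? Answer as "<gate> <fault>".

U1 stuck-at-1

Evaluate each candidate on input in0=0, in1=0, in2=0:
  U1 stuck-at-1: U1=1 [stuck-at-1], U2=1, U3=1, U4=0 → 0 — matches
  U2 stuck-at-0: U1=1, U2=0 [stuck-at-0], U3=0, U4=1 → 1 — eliminated
  U4 stuck-at-1: U1=1, U2=1, U3=1, U4=1 [stuck-at-1] → 1 — eliminated
Only U1 stuck-at-1 reproduces the observed 0.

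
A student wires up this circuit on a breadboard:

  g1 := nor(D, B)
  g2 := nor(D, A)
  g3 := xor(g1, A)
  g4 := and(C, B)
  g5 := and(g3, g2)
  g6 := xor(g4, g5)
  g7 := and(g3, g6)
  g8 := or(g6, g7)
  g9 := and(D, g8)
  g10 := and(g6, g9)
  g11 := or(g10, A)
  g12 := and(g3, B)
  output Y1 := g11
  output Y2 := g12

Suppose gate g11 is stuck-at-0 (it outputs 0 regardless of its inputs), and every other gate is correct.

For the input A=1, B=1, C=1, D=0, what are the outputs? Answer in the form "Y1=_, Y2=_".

Y1=0, Y2=1

Propagate with g11 forced: g1=0, g2=0, g3=1, g4=1, g5=0, g6=1, g7=1, g8=1, g9=0, g10=0, g11=0 [stuck-at-0], g12=1.
So the outputs are Y1=0, Y2=1. (Without the fault they would be Y1=1, Y2=1.)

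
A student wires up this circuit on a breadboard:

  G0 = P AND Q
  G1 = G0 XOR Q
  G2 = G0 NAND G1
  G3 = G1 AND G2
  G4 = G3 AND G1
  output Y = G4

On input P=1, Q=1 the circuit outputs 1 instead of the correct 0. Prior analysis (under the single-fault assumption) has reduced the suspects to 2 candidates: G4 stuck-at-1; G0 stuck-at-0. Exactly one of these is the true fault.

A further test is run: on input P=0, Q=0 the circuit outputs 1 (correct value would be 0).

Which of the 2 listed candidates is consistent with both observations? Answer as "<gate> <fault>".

G4 stuck-at-1

Evaluate each candidate on input P=0, Q=0:
  G4 stuck-at-1: G0=0, G1=0, G2=1, G3=0, G4=1 [stuck-at-1] → 1 — matches
  G0 stuck-at-0: G0=0 [stuck-at-0], G1=0, G2=1, G3=0, G4=0 → 0 — eliminated
Only G4 stuck-at-1 reproduces the observed 1.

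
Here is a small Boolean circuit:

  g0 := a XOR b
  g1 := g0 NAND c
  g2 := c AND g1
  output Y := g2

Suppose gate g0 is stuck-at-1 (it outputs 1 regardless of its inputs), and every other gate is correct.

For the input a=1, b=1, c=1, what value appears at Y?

0

Propagate with g0 forced: g0=1 [stuck-at-1], g1=0, g2=0.
So Y = 0. (Without the fault it would be 1.)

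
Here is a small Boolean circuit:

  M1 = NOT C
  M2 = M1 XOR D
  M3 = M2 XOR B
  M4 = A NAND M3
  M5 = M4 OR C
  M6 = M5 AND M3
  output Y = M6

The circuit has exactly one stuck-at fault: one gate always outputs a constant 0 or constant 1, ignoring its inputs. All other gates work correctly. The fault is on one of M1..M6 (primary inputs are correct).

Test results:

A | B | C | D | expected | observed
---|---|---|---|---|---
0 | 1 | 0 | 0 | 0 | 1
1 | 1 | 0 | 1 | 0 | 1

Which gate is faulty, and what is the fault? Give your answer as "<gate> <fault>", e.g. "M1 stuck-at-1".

M6 stuck-at-1

Fault-free values for test 1 (A=0, B=1, C=0, D=0): M1=1, M2=1, M3=0, M4=1, M5=1, M6=0, giving Y=0. Observed 1.
Test 1: faults giving observed 1 are {M1 stuck-at-0, M2 stuck-at-0, M3 stuck-at-1, M6 stuck-at-1}.
Test 2 (A=1, B=1, C=0, D=1): fault-free M1=1, M2=0, M3=1, M4=0, M5=0, M6=0 → 0; observed 1. Eliminates M1 stuck-at-0, M2 stuck-at-0, M3 stuck-at-1.
Only M6 stuck-at-1 is consistent with every test.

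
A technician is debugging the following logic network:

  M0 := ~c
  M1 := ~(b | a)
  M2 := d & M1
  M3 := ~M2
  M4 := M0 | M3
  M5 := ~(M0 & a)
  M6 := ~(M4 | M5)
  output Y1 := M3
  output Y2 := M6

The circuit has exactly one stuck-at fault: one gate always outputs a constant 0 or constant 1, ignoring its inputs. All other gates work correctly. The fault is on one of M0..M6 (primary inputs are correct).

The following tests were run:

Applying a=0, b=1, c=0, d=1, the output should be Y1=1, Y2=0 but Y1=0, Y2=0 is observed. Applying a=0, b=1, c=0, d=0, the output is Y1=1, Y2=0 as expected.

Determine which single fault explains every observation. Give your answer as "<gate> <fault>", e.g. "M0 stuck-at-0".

Fault-free values for test 1 (a=0, b=1, c=0, d=1): M0=1, M1=0, M2=0, M3=1, M4=1, M5=1, M6=0, giving Y1=1, Y2=0. Observed Y1=0, Y2=0.
Test 1: faults giving observed Y1=0, Y2=0 are {M1 stuck-at-1, M2 stuck-at-1, M3 stuck-at-0}.
Test 2 (a=0, b=1, c=0, d=0): fault-free M0=1, M1=0, M2=0, M3=1, M4=1, M5=1, M6=0 → Y1=1, Y2=0; observed Y1=1, Y2=0. Eliminates M2 stuck-at-1, M3 stuck-at-0.
Only M1 stuck-at-1 is consistent with every test.

M1 stuck-at-1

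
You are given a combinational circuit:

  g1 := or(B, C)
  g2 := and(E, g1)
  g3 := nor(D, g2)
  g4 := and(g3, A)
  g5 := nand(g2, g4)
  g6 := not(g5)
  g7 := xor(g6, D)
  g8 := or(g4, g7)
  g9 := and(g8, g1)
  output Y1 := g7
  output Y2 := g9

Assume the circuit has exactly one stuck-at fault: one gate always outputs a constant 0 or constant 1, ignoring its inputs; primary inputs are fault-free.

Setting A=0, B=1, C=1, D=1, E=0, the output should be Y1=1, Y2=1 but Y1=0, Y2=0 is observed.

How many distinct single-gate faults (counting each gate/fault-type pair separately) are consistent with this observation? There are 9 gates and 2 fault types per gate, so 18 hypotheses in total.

3

Fault-free: g1=1, g2=0, g3=0, g4=0, g5=1, g6=0, g7=1, g8=1, g9=1 → Y1=1, Y2=1. Observed Y1=0, Y2=0.
  g1: none of the 2 fault types match ✗
  g2: none of the 2 fault types match ✗
  g3: none of the 2 fault types match ✗
  g4: none of the 2 fault types match ✗
  g5: stuck-at-0 ✓; others ✗
  g6: stuck-at-1 ✓; others ✗
  g7: stuck-at-0 ✓; others ✗
  g8: none of the 2 fault types match ✗
  g9: none of the 2 fault types match ✗
Consistent faults: {g5 stuck-at-0, g6 stuck-at-1, g7 stuck-at-0} — 3 in all.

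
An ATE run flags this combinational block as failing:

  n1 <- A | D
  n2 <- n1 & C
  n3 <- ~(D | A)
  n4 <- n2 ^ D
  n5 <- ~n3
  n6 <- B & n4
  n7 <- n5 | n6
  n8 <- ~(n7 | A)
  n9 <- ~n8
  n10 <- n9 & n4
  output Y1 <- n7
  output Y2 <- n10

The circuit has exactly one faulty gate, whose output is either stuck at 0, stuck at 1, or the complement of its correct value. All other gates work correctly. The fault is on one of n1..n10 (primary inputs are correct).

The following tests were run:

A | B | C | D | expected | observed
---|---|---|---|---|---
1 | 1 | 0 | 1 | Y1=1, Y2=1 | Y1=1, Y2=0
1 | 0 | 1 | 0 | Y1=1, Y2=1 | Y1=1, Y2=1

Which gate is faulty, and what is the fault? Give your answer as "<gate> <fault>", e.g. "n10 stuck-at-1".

n2 stuck-at-1

Fault-free values for test 1 (A=1, B=1, C=0, D=1): n1=1, n2=0, n3=0, n4=1, n5=1, n6=1, n7=1, n8=0, n9=1, n10=1, giving Y1=1, Y2=1. Observed Y1=1, Y2=0.
Test 1: faults giving observed Y1=1, Y2=0 are {n2 stuck-at-1, n2 inverted output, n4 stuck-at-0, n4 inverted output, n8 stuck-at-1, n8 inverted output, n9 stuck-at-0, n9 inverted output, n10 stuck-at-0, n10 inverted output}.
Test 2 (A=1, B=0, C=1, D=0): fault-free n1=1, n2=1, n3=0, n4=1, n5=1, n6=0, n7=1, n8=0, n9=1, n10=1 → Y1=1, Y2=1; observed Y1=1, Y2=1. Eliminates n2 inverted output, n4 stuck-at-0, n4 inverted output, n8 stuck-at-1, n8 inverted output, n9 stuck-at-0, n9 inverted output, n10 stuck-at-0, n10 inverted output.
Only n2 stuck-at-1 is consistent with every test.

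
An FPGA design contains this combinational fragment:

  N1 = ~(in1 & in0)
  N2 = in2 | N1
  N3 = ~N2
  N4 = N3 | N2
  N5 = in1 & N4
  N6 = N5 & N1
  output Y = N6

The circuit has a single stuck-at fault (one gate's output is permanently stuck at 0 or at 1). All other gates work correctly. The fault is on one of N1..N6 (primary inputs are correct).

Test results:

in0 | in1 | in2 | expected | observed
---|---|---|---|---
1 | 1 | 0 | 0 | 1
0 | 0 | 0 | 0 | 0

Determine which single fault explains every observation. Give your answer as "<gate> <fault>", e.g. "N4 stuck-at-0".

N1 stuck-at-1

Fault-free values for test 1 (in0=1, in1=1, in2=0): N1=0, N2=0, N3=1, N4=1, N5=1, N6=0, giving Y=0. Observed 1.
Test 1: faults giving observed 1 are {N1 stuck-at-1, N6 stuck-at-1}.
Test 2 (in0=0, in1=0, in2=0): fault-free N1=1, N2=1, N3=0, N4=1, N5=0, N6=0 → 0; observed 0. Eliminates N6 stuck-at-1.
Only N1 stuck-at-1 is consistent with every test.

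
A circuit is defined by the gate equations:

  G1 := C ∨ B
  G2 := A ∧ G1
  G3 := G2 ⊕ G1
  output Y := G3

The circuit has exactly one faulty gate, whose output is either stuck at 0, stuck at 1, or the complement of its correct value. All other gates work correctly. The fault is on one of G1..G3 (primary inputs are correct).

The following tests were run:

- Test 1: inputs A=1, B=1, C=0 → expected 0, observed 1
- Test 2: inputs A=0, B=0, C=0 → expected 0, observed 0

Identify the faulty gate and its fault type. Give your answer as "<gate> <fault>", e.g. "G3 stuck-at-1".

Fault-free values for test 1 (A=1, B=1, C=0): G1=1, G2=1, G3=0, giving Y=0. Observed 1.
Test 1: faults giving observed 1 are {G2 stuck-at-0, G2 inverted output, G3 stuck-at-1, G3 inverted output}.
Test 2 (A=0, B=0, C=0): fault-free G1=0, G2=0, G3=0 → 0; observed 0. Eliminates G2 inverted output, G3 stuck-at-1, G3 inverted output.
Only G2 stuck-at-0 is consistent with every test.

G2 stuck-at-0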